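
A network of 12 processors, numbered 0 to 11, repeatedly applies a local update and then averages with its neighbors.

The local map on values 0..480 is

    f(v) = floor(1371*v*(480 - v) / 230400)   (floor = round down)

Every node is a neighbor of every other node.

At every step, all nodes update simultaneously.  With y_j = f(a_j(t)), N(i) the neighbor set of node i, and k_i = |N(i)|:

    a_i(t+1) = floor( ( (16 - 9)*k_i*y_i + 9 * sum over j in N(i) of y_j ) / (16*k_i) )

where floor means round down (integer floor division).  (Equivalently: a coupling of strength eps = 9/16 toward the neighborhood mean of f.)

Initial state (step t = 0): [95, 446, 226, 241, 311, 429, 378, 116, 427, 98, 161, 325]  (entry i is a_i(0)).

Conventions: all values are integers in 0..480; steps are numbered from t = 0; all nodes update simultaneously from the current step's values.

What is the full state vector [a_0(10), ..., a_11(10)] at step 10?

Answer: [319, 319, 319, 319, 319, 319, 319, 319, 319, 319, 319, 319]

Derivation:
t=0: [95, 446, 226, 241, 311, 429, 378, 116, 427, 98, 161, 325]
t=1: [230, 181, 278, 279, 267, 197, 235, 243, 198, 232, 264, 262]
t=2: [338, 330, 335, 335, 336, 334, 338, 338, 334, 338, 337, 337]
t=3: [286, 290, 288, 288, 287, 288, 286, 286, 288, 286, 286, 286]
t=4: [329, 328, 329, 329, 329, 329, 329, 329, 329, 329, 329, 329]
t=5: [295, 295, 295, 295, 295, 295, 295, 295, 295, 295, 295, 295]
t=6: [324, 324, 324, 324, 324, 324, 324, 324, 324, 324, 324, 324]
t=7: [300, 300, 300, 300, 300, 300, 300, 300, 300, 300, 300, 300]
t=8: [321, 321, 321, 321, 321, 321, 321, 321, 321, 321, 321, 321]
t=9: [303, 303, 303, 303, 303, 303, 303, 303, 303, 303, 303, 303]
t=10: [319, 319, 319, 319, 319, 319, 319, 319, 319, 319, 319, 319]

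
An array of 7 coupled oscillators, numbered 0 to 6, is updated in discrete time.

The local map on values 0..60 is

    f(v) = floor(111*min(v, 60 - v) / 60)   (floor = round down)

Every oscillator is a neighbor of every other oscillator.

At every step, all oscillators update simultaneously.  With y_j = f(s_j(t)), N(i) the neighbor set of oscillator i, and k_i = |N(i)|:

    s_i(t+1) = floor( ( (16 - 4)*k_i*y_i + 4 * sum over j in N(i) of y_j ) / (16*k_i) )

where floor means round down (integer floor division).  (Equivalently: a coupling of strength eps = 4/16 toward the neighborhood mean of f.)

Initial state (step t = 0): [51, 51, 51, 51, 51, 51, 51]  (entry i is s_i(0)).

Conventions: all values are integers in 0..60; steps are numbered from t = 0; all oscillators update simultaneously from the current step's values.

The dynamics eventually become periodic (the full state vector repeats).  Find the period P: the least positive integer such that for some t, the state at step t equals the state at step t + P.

Answer: 5
Key observation: The state at step 7, [37, 37, 37, 37, 37, 37, 37], reappears at step 12 — and no state repeats earlier — so the cycle the system enters has period 5.

Derivation:
t=0: [51, 51, 51, 51, 51, 51, 51]
t=1: [16, 16, 16, 16, 16, 16, 16]
t=2: [29, 29, 29, 29, 29, 29, 29]
t=3: [53, 53, 53, 53, 53, 53, 53]
t=4: [12, 12, 12, 12, 12, 12, 12]
t=5: [22, 22, 22, 22, 22, 22, 22]
t=6: [40, 40, 40, 40, 40, 40, 40]
t=7: [37, 37, 37, 37, 37, 37, 37]
t=8: [42, 42, 42, 42, 42, 42, 42]
t=9: [33, 33, 33, 33, 33, 33, 33]
t=10: [49, 49, 49, 49, 49, 49, 49]
t=11: [20, 20, 20, 20, 20, 20, 20]
t=12: [37, 37, 37, 37, 37, 37, 37]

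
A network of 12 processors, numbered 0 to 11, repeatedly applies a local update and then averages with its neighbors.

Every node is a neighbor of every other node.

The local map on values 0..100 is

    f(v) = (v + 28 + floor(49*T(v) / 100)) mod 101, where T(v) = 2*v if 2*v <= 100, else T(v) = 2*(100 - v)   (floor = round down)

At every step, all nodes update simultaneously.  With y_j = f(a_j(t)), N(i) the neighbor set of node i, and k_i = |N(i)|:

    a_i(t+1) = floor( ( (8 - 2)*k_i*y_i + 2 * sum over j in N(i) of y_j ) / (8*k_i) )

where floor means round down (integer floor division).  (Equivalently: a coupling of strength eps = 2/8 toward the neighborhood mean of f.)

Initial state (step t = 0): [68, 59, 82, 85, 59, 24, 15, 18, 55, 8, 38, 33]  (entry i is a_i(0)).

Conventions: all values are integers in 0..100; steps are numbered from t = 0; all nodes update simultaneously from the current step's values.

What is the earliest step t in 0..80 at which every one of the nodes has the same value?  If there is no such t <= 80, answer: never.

Simulating step by step:
t=0: [68, 59, 82, 85, 59, 24, 15, 18, 55, 8, 38, 33]  (not all equal)
t=1: [30, 30, 30, 30, 30, 65, 52, 56, 30, 42, 12, 78]  (not all equal)
t=2: [78, 78, 78, 78, 78, 34, 34, 34, 78, 22, 52, 34]  (not all equal)
t=3: [33, 33, 33, 33, 33, 83, 83, 83, 33, 66, 33, 83]  (not all equal)
t=4: [85, 85, 85, 85, 85, 36, 36, 36, 85, 36, 85, 36]  (not all equal)
t=5: [34, 34, 34, 34, 34, 87, 87, 87, 34, 87, 34, 87]  (not all equal)
t=6: [87, 87, 87, 87, 87, 36, 36, 36, 87, 36, 87, 36]  (not all equal)
t=7: [34, 34, 34, 34, 34, 87, 87, 87, 34, 87, 34, 87]  (not all equal)

Answer: never
Key observation: The state at step 5 reappears at step 7 — the system is in a cycle of period 2 from step 5 on.  No step 0..7 is synchronized, and the cycle repeats forever, so no step up to 80 (or ever) has all nodes equal.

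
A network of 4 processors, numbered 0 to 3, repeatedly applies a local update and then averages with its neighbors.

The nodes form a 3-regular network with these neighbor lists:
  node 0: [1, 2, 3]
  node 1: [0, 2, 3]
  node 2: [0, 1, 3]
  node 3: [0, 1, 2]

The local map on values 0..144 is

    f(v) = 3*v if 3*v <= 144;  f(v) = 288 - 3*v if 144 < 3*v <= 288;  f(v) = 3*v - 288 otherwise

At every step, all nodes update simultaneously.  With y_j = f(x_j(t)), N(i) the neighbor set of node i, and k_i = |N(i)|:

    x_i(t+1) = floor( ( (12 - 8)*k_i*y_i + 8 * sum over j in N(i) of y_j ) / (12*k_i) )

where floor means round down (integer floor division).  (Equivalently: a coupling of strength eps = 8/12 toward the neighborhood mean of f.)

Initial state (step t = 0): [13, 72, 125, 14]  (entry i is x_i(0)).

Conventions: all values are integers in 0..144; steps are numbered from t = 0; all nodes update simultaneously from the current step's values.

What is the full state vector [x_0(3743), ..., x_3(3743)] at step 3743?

Answer: [63, 63, 63, 63]
Key observation: The state at step 6, [117, 117, 117, 117], reappears at step 14: the system is in a cycle of period 8 from step 6 on.  Therefore the state at step 3743 equals the state at step 6 + ((3743 - 6) mod 8) = 7, which is [63, 63, 63, 63].

Derivation:
t=0: [13, 72, 125, 14]
t=1: [57, 61, 63, 58]
t=2: [109, 108, 107, 109]
t=3: [37, 36, 36, 37]
t=4: [109, 109, 109, 109]
t=5: [39, 39, 39, 39]
t=6: [117, 117, 117, 117]
t=7: [63, 63, 63, 63]
t=8: [99, 99, 99, 99]
t=9: [9, 9, 9, 9]
t=10: [27, 27, 27, 27]
t=11: [81, 81, 81, 81]
t=12: [45, 45, 45, 45]
t=13: [135, 135, 135, 135]
t=14: [117, 117, 117, 117]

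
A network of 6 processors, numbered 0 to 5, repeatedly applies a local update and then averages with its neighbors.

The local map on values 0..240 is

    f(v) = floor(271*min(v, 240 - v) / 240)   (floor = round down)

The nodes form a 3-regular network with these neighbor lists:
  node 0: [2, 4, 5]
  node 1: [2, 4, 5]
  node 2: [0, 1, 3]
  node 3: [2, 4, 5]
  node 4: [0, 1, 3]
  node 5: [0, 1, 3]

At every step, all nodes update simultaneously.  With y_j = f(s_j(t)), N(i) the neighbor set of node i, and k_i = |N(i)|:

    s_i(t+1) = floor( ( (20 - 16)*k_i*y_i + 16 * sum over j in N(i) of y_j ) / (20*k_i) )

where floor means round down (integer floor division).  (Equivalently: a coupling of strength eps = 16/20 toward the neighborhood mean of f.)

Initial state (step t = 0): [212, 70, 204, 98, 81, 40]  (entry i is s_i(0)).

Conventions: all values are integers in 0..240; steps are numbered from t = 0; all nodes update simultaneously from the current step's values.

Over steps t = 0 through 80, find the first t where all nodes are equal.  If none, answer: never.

Simulating step by step:
t=0: [212, 70, 204, 98, 81, 40]  (not all equal)
t=1: [53, 62, 66, 68, 76, 67]  (not all equal)
t=2: [74, 76, 69, 77, 71, 69]  (not all equal)
t=3: [79, 79, 83, 79, 83, 83]  (not all equal)
t=4: [92, 92, 89, 92, 89, 89]  (not all equal)
t=5: [100, 100, 102, 100, 102, 102]  (not all equal)
t=6: [114, 114, 112, 114, 112, 112]  (not all equal)
t=7: [126, 126, 127, 126, 127, 127]  (not all equal)
t=8: [127, 127, 127, 127, 127, 127]  (all equal)

Answer: 8
Key observation: Synchronization is absorbing here: once all nodes are equal they stay equal, and step 8 is the first all-equal step.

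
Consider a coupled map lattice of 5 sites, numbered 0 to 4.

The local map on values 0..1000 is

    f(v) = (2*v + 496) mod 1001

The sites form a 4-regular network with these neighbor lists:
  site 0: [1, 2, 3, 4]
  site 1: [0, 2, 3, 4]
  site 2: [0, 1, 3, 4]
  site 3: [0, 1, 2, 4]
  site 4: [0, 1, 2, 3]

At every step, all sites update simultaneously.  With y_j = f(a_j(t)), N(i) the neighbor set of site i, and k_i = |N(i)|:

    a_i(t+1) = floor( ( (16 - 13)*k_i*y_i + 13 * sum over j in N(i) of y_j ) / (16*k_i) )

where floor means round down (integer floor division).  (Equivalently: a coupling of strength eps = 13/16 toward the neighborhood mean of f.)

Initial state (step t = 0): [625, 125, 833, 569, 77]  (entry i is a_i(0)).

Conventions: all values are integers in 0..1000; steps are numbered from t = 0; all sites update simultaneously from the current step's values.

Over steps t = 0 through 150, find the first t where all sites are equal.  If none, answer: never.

Simulating step by step:
t=0: [625, 125, 833, 569, 77]  (not all equal)
t=1: [584, 584, 593, 586, 585]  (not all equal)
t=2: [667, 667, 667, 667, 667]  (all equal)

Answer: 2
Key observation: Synchronization is absorbing here: once all sites are equal they stay equal, and step 2 is the first all-equal step.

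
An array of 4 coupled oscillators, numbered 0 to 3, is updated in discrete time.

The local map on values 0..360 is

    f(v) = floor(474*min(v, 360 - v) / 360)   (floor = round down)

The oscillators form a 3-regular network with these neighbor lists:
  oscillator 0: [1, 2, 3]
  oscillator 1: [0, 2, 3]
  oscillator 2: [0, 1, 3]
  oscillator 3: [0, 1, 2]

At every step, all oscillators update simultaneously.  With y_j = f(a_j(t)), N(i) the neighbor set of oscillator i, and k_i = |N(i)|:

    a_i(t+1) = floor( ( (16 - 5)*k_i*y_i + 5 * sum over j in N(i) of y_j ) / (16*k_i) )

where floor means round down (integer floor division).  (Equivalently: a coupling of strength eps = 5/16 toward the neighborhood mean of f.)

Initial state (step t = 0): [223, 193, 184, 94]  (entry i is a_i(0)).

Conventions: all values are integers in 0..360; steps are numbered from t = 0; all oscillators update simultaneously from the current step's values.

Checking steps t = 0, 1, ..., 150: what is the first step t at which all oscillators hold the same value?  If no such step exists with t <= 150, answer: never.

Simulating step by step:
t=0: [223, 193, 184, 94]  (not all equal)
t=1: [183, 206, 213, 150]  (not all equal)
t=2: [221, 203, 198, 200]  (not all equal)
t=3: [191, 204, 208, 207]  (not all equal)
t=4: [215, 205, 202, 203]  (not all equal)
t=5: [195, 203, 205, 204]  (not all equal)
t=6: [213, 206, 205, 206]  (not all equal)
t=7: [196, 201, 202, 201]  (not all equal)
t=8: [213, 209, 208, 209]  (not all equal)
t=9: [194, 197, 198, 197]  (not all equal)
t=10: [216, 214, 213, 214]  (not all equal)
t=11: [190, 191, 192, 191]  (not all equal)
t=12: [222, 222, 221, 222]  (not all equal)
t=13: [181, 181, 182, 181]  (not all equal)
t=14: [234, 234, 234, 234]  (all equal)

Answer: 14
Key observation: Synchronization is absorbing here: once all oscillators are equal they stay equal, and step 14 is the first all-equal step.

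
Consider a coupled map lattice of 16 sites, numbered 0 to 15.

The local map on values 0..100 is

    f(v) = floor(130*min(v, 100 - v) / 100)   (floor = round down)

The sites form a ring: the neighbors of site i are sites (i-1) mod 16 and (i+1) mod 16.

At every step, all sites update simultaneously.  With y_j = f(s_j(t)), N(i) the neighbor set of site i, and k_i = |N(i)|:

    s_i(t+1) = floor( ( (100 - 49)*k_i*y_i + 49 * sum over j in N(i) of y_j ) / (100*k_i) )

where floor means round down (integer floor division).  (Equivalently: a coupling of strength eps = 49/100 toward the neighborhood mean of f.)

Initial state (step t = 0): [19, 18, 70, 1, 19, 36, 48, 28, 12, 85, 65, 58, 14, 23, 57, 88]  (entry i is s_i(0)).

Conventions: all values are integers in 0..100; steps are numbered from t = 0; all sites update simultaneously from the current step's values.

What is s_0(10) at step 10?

Answer: s_0(10) = 53

Derivation:
t=0: [19, 18, 70, 1, 19, 36, 48, 28, 12, 85, 65, 58, 14, 23, 57, 88]
t=1: [21, 27, 25, 15, 23, 44, 51, 37, 21, 24, 40, 42, 29, 32, 38, 27]
t=2: [30, 32, 29, 24, 33, 51, 57, 46, 33, 35, 47, 49, 42, 41, 43, 36]
t=3: [41, 39, 36, 35, 44, 55, 57, 53, 46, 48, 57, 60, 55, 53, 52, 46]
t=4: [53, 49, 46, 48, 54, 57, 57, 59, 60, 59, 55, 54, 57, 60, 61, 58]
t=5: [59, 61, 60, 60, 58, 55, 54, 53, 52, 53, 57, 57, 55, 52, 51, 54]
t=6: [53, 51, 51, 52, 54, 57, 59, 60, 61, 59, 56, 55, 58, 61, 61, 58]
t=7: [59, 62, 62, 61, 58, 55, 53, 51, 51, 53, 56, 56, 54, 50, 50, 54]
t=8: [53, 49, 49, 50, 54, 57, 60, 62, 62, 60, 57, 57, 59, 63, 63, 59]
t=9: [59, 62, 63, 63, 59, 55, 52, 49, 49, 52, 54, 54, 52, 49, 49, 53]
t=10: [53, 49, 48, 49, 53, 57, 61, 62, 62, 61, 59, 59, 61, 62, 62, 59]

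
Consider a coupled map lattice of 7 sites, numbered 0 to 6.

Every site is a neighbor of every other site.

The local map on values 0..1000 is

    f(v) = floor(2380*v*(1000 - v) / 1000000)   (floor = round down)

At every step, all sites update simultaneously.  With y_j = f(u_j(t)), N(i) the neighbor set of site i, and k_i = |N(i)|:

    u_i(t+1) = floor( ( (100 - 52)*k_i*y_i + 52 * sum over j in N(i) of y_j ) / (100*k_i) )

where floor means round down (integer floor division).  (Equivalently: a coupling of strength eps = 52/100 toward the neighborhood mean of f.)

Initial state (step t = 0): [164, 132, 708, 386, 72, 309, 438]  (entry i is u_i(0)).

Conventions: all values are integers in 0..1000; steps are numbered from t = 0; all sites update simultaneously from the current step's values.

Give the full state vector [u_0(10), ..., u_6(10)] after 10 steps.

Answer: [579, 579, 579, 579, 579, 579, 579]

Derivation:
t=0: [164, 132, 708, 386, 72, 309, 438]
t=1: [380, 358, 445, 473, 314, 451, 481]
t=2: [565, 560, 575, 578, 546, 576, 578]
t=3: [583, 584, 582, 581, 585, 582, 581]
t=4: [578, 578, 578, 578, 577, 578, 578]
t=5: [580, 580, 580, 580, 580, 580, 580]
t=6: [579, 579, 579, 579, 579, 579, 579]
t=7: [580, 580, 580, 580, 580, 580, 580]
t=8: [579, 579, 579, 579, 579, 579, 579]
t=9: [580, 580, 580, 580, 580, 580, 580]
t=10: [579, 579, 579, 579, 579, 579, 579]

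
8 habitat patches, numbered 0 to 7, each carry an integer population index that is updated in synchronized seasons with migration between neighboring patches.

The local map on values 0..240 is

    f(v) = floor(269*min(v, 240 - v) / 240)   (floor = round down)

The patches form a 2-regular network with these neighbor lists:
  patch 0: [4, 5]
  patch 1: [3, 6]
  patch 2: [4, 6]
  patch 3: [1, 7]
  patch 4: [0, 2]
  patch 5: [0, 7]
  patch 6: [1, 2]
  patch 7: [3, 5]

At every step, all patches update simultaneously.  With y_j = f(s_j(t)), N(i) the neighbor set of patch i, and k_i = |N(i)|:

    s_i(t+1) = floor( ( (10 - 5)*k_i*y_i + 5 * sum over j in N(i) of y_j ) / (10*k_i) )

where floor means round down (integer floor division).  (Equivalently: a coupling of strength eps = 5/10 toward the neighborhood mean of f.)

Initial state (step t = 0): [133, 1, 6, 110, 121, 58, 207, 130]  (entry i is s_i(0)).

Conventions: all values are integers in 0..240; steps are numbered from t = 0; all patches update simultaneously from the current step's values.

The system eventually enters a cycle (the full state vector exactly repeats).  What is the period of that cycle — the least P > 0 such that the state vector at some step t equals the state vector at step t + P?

Answer: 2
Key observation: The state at step 9, [125, 126, 126, 126, 125, 125, 126, 125], reappears at step 11 — and no state repeats earlier — so the cycle the system enters has period 2.

Derivation:
t=0: [133, 1, 6, 110, 121, 58, 207, 130]
t=1: [109, 40, 45, 92, 97, 93, 19, 108]
t=2: [114, 53, 57, 92, 97, 112, 34, 112]
t=3: [121, 64, 68, 97, 101, 125, 49, 119]
t=4: [126, 76, 79, 105, 108, 130, 63, 125]
t=5: [124, 89, 91, 111, 114, 125, 78, 124]
t=6: [128, 102, 104, 119, 121, 129, 93, 128]
t=7: [126, 116, 117, 126, 126, 124, 109, 126]
t=8: [127, 127, 127, 127, 128, 128, 126, 127]
t=9: [125, 126, 126, 126, 125, 125, 126, 125]
t=10: [128, 127, 127, 127, 127, 128, 127, 127]
t=11: [125, 126, 126, 126, 125, 125, 126, 125]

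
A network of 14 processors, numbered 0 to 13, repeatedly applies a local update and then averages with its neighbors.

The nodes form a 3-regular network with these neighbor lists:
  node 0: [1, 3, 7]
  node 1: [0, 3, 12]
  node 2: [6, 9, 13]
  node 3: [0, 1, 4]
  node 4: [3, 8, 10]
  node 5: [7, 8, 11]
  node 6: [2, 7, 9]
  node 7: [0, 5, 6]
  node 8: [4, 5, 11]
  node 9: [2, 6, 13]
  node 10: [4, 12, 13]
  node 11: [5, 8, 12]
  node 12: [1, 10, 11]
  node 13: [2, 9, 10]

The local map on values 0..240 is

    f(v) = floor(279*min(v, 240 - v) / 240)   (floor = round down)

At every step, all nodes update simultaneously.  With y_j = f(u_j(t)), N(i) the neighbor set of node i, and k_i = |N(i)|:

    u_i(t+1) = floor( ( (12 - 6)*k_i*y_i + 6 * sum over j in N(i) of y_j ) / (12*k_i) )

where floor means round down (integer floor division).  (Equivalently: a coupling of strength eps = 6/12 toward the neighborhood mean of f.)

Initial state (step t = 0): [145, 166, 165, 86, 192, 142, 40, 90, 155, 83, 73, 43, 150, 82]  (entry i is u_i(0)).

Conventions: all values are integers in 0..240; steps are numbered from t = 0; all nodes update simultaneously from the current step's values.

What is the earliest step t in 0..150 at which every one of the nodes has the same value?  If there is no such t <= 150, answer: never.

Answer: 20
Key observation: Synchronization is absorbing here: once all nodes are equal they stay equal, and step 20 is the first all-equal step.

Derivation:
t=0: [145, 166, 165, 86, 192, 142, 40, 90, 155, 83, 73, 43, 150, 82]  (not all equal)
t=1: [103, 95, 83, 91, 74, 98, 70, 96, 85, 86, 84, 77, 88, 92]  (not all equal)
t=2: [113, 109, 95, 105, 93, 106, 91, 107, 97, 96, 97, 96, 100, 101]  (not all equal)
t=3: [127, 124, 110, 121, 111, 119, 110, 121, 113, 110, 112, 114, 116, 114]  (not all equal)
t=4: [133, 134, 127, 134, 131, 135, 128, 135, 132, 127, 130, 133, 133, 130]  (not all equal)
t=5: [123, 123, 130, 123, 125, 122, 129, 123, 124, 130, 126, 123, 124, 128]  (not all equal)
t=6: [136, 135, 127, 135, 133, 136, 129, 135, 134, 127, 132, 135, 134, 129]  (not all equal)
t=7: [121, 121, 130, 122, 123, 121, 128, 122, 122, 130, 125, 122, 123, 129]  (not all equal)
t=8: [137, 137, 127, 137, 135, 137, 130, 136, 137, 127, 133, 137, 136, 129]  (not all equal)
t=9: [119, 119, 130, 119, 121, 119, 127, 120, 119, 130, 123, 119, 120, 128]  (not all equal)
t=10: [138, 138, 128, 138, 137, 138, 131, 137, 138, 128, 135, 138, 138, 130]  (not all equal)
t=11: [118, 118, 128, 118, 119, 118, 126, 119, 118, 128, 121, 118, 118, 127]  (not all equal)
t=12: [137, 137, 130, 137, 137, 137, 132, 136, 137, 130, 136, 137, 137, 131]  (not all equal)
t=13: [119, 119, 126, 119, 119, 119, 124, 120, 119, 126, 120, 119, 119, 125]  (not all equal)
t=14: [138, 138, 132, 138, 138, 138, 134, 137, 138, 132, 137, 138, 138, 133]  (not all equal)
t=15: [118, 118, 124, 118, 118, 118, 123, 119, 118, 124, 119, 118, 118, 123]  (not all equal)
t=16: [137, 137, 134, 137, 137, 137, 135, 137, 137, 134, 137, 137, 137, 135]  (not all equal)
t=17: [119, 119, 122, 119, 119, 119, 121, 119, 119, 122, 119, 119, 119, 121]  (not all equal)
t=18: [138, 138, 137, 138, 138, 138, 137, 138, 138, 137, 138, 138, 138, 137]  (not all equal)
t=19: [118, 118, 119, 118, 118, 118, 118, 118, 118, 119, 118, 118, 118, 118]  (not all equal)
t=20: [137, 137, 137, 137, 137, 137, 137, 137, 137, 137, 137, 137, 137, 137]  (all equal)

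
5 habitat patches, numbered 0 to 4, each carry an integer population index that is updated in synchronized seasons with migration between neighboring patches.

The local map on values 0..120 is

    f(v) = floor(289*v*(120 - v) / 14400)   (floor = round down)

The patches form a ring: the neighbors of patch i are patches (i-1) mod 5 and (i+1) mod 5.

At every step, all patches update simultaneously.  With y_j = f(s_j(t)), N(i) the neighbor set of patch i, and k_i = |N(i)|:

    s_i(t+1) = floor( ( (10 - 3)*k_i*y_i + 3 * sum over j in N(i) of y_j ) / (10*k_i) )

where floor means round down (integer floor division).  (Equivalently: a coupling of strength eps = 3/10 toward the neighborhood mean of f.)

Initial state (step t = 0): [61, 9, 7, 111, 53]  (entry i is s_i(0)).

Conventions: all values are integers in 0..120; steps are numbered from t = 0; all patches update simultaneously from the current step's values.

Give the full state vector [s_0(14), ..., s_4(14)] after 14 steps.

Simulating step by step:
t=0: [61, 9, 7, 111, 53]
t=1: [64, 27, 16, 26, 63]
t=2: [68, 50, 37, 50, 68]
t=3: [70, 68, 63, 68, 70]
t=4: [70, 70, 71, 70, 70]
t=5: [70, 69, 69, 69, 70]
t=6: [70, 70, 70, 70, 70]
t=7: [70, 70, 70, 70, 70]
t=8: [70, 70, 70, 70, 70]
t=9: [70, 70, 70, 70, 70]
t=10: [70, 70, 70, 70, 70]
t=11: [70, 70, 70, 70, 70]
t=12: [70, 70, 70, 70, 70]
t=13: [70, 70, 70, 70, 70]
t=14: [70, 70, 70, 70, 70]

Answer: [70, 70, 70, 70, 70]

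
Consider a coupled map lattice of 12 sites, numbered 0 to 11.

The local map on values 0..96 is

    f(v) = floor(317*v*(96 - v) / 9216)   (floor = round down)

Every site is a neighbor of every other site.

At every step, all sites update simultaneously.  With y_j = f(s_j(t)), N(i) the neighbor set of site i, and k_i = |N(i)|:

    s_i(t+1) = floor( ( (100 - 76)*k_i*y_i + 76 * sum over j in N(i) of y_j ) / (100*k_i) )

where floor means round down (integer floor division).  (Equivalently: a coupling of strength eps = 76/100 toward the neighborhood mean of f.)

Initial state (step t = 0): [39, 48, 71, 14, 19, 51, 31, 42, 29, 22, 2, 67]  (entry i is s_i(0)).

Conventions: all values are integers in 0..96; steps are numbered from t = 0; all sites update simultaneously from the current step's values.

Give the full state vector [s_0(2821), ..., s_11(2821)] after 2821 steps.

Answer: [46, 46, 46, 46, 46, 46, 46, 46, 46, 46, 46, 46]
Key observation: The state at step 6, [79, 79, 79, 79, 79, 79, 79, 79, 79, 79, 79, 79], reappears at step 8: the system is in a cycle of period 2 from step 6 on.  Therefore the state at step 2821 equals the state at step 6 + ((2821 - 6) mod 2) = 7, which is [46, 46, 46, 46, 46, 46, 46, 46, 46, 46, 46, 46].

Derivation:
t=0: [39, 48, 71, 14, 19, 51, 31, 42, 29, 22, 2, 67]
t=1: [62, 63, 60, 56, 58, 63, 61, 63, 61, 59, 50, 61]
t=2: [73, 73, 73, 74, 73, 73, 73, 73, 73, 73, 74, 73]
t=3: [56, 56, 56, 56, 56, 56, 56, 56, 56, 56, 56, 56]
t=4: [77, 77, 77, 77, 77, 77, 77, 77, 77, 77, 77, 77]
t=5: [50, 50, 50, 50, 50, 50, 50, 50, 50, 50, 50, 50]
t=6: [79, 79, 79, 79, 79, 79, 79, 79, 79, 79, 79, 79]
t=7: [46, 46, 46, 46, 46, 46, 46, 46, 46, 46, 46, 46]
t=8: [79, 79, 79, 79, 79, 79, 79, 79, 79, 79, 79, 79]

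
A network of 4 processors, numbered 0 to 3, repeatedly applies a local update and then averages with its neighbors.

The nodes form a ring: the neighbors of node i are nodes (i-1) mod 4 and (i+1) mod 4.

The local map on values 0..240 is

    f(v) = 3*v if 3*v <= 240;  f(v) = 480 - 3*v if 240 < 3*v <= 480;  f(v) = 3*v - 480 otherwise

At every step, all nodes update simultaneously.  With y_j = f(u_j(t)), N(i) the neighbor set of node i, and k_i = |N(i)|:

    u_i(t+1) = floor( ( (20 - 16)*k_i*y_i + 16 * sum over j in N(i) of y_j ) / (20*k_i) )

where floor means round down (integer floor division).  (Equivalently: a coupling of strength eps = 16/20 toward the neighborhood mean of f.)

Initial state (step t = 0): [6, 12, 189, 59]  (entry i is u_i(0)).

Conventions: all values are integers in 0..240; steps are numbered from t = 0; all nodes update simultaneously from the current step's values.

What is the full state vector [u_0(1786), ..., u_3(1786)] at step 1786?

Answer: [98, 195, 98, 195]
Key observation: The state at step 14, [46, 40, 46, 40], reappears at step 26: the system is in a cycle of period 12 from step 14 on.  Therefore the state at step 1786 equals the state at step 14 + ((1786 - 14) mod 12) = 22, which is [98, 195, 98, 195].

Derivation:
t=0: [6, 12, 189, 59]
t=1: [88, 49, 102, 77]
t=2: [194, 185, 186, 202]
t=3: [100, 87, 96, 97]
t=4: [199, 192, 201, 186]
t=5: [93, 115, 94, 111]
t=6: [153, 186, 152, 189]
t=7: [70, 33, 70, 35]
t=8: [123, 187, 123, 189]
t=9: [89, 105, 89, 106]
t=10: [173, 203, 173, 202]
t=11: [109, 57, 109, 56]
t=12: [166, 156, 166, 156]
t=13: [13, 16, 13, 16]
t=14: [46, 40, 46, 40]
t=15: [123, 134, 123, 134]
t=16: [84, 104, 84, 104]
t=17: [180, 216, 180, 216]
t=18: [146, 81, 146, 81]
t=19: [198, 81, 198, 81]
t=20: [212, 138, 212, 138]
t=21: [84, 138, 84, 138]
t=22: [98, 195, 98, 195]
t=23: [121, 169, 121, 169]
t=24: [45, 99, 45, 99]
t=25: [173, 144, 173, 144]
t=26: [46, 40, 46, 40]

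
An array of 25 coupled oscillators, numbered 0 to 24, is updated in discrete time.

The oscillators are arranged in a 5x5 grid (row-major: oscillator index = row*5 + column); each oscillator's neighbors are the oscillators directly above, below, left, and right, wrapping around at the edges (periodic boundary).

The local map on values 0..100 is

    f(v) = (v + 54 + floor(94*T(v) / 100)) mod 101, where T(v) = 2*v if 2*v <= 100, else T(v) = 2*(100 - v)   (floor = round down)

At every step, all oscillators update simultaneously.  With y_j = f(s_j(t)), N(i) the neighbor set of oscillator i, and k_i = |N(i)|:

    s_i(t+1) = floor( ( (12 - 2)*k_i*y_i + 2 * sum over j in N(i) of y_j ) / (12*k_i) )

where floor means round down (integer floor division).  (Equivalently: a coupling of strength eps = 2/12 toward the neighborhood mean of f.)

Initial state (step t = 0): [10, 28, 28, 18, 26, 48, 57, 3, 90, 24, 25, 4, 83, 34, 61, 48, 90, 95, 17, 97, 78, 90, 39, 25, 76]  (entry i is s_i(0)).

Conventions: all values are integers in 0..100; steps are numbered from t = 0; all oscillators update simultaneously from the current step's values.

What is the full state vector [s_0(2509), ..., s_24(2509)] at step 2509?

Answer: [75, 75, 75, 75, 75, 75, 75, 75, 75, 75, 75, 75, 75, 75, 75, 75, 75, 75, 75, 75, 75, 75, 75, 75, 75]
Key observation: The state at step 14, [75, 75, 75, 75, 75, 75, 75, 75, 75, 75, 75, 75, 75, 75, 75, 75, 75, 75, 75, 75, 75, 75, 75, 75, 75], reappears at step 15: the system is in a cycle of period 1 from step 14 on.  Therefore the state at step 2509 equals the state at step 14 + ((2509 - 14) mod 1) = 14, which is [75, 75, 75, 75, 75, 75, 75, 75, 75, 75, 75, 75, 75, 75, 75, 75, 75, 75, 75, 75, 75, 75, 75, 75, 75].

Derivation:
t=0: [10, 28, 28, 18, 26, 48, 57, 3, 90, 24, 25, 4, 83, 34, 61, 48, 90, 95, 17, 97, 78, 90, 39, 25, 76]
t=1: [77, 38, 34, 9, 30, 84, 85, 62, 56, 29, 34, 64, 65, 50, 78, 84, 62, 55, 8, 56, 72, 60, 61, 26, 69]
t=2: [71, 63, 54, 74, 43, 65, 67, 83, 88, 41, 53, 81, 84, 94, 71, 68, 85, 90, 76, 88, 77, 86, 83, 35, 76]
t=3: [78, 84, 89, 74, 75, 82, 81, 68, 63, 71, 91, 70, 66, 60, 76, 79, 66, 62, 71, 65, 73, 66, 67, 56, 72]
t=4: [71, 67, 64, 75, 75, 68, 69, 79, 84, 77, 62, 78, 82, 86, 74, 71, 81, 85, 79, 81, 75, 81, 81, 88, 77]
t=5: [78, 81, 82, 74, 74, 80, 79, 71, 67, 73, 84, 72, 68, 65, 74, 77, 69, 66, 70, 69, 74, 69, 69, 64, 72]
t=6: [72, 69, 69, 75, 75, 70, 71, 77, 81, 75, 68, 76, 80, 82, 75, 73, 79, 81, 79, 79, 75, 79, 79, 82, 77]
t=7: [77, 79, 79, 74, 75, 78, 77, 73, 69, 74, 80, 74, 70, 68, 74, 75, 71, 69, 70, 71, 74, 71, 71, 68, 72]
t=8: [73, 71, 71, 75, 75, 72, 73, 75, 79, 75, 70, 75, 78, 80, 75, 75, 77, 79, 79, 77, 75, 77, 77, 80, 77]
t=9: [76, 77, 77, 74, 74, 76, 76, 74, 71, 74, 78, 75, 72, 70, 74, 75, 73, 71, 71, 73, 74, 73, 73, 70, 73]
t=10: [74, 73, 73, 75, 75, 73, 74, 75, 77, 75, 72, 74, 76, 78, 75, 74, 76, 77, 78, 76, 75, 75, 76, 78, 76]
t=11: [75, 75, 75, 74, 74, 75, 75, 74, 73, 74, 76, 75, 73, 72, 74, 75, 74, 73, 72, 74, 74, 74, 74, 72, 74]
t=12: [75, 75, 75, 75, 75, 74, 75, 75, 75, 75, 74, 75, 75, 76, 75, 74, 75, 75, 76, 75, 75, 75, 75, 76, 75]
t=13: [75, 75, 75, 74, 75, 75, 75, 75, 74, 75, 75, 75, 74, 74, 74, 75, 75, 74, 74, 74, 75, 75, 74, 74, 74]
t=14: [75, 75, 75, 75, 75, 75, 75, 75, 75, 75, 75, 75, 75, 75, 75, 75, 75, 75, 75, 75, 75, 75, 75, 75, 75]
t=15: [75, 75, 75, 75, 75, 75, 75, 75, 75, 75, 75, 75, 75, 75, 75, 75, 75, 75, 75, 75, 75, 75, 75, 75, 75]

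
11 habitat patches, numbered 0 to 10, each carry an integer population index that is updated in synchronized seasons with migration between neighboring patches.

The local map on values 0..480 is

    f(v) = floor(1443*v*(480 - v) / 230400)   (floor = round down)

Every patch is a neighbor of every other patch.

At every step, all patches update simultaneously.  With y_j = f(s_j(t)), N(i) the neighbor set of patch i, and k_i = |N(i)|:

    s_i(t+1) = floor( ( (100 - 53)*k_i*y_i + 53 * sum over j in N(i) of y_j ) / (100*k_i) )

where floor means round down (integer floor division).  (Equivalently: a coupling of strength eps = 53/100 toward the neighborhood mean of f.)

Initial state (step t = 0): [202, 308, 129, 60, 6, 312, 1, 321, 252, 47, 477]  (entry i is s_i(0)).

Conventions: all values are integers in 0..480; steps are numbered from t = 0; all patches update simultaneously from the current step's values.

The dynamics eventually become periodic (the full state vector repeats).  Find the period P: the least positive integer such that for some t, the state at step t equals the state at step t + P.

Answer: 2
Key observation: The state at step 7, [307, 307, 307, 307, 307, 307, 307, 307, 307, 307, 307], reappears at step 9 — and no state repeats earlier — so the cycle the system enters has period 2.

Derivation:
t=0: [202, 308, 129, 60, 6, 312, 1, 321, 252, 47, 477]
t=1: [267, 258, 238, 186, 128, 257, 121, 253, 270, 173, 124]
t=2: [341, 342, 343, 336, 311, 342, 306, 343, 341, 331, 308]
t=3: [302, 301, 301, 305, 316, 301, 317, 301, 302, 307, 316]
t=4: [333, 334, 334, 333, 328, 334, 328, 334, 333, 332, 328]
t=5: [306, 306, 306, 306, 309, 306, 309, 306, 306, 307, 309]
t=6: [332, 332, 332, 332, 331, 332, 331, 332, 332, 332, 331]
t=7: [307, 307, 307, 307, 307, 307, 307, 307, 307, 307, 307]
t=8: [332, 332, 332, 332, 332, 332, 332, 332, 332, 332, 332]
t=9: [307, 307, 307, 307, 307, 307, 307, 307, 307, 307, 307]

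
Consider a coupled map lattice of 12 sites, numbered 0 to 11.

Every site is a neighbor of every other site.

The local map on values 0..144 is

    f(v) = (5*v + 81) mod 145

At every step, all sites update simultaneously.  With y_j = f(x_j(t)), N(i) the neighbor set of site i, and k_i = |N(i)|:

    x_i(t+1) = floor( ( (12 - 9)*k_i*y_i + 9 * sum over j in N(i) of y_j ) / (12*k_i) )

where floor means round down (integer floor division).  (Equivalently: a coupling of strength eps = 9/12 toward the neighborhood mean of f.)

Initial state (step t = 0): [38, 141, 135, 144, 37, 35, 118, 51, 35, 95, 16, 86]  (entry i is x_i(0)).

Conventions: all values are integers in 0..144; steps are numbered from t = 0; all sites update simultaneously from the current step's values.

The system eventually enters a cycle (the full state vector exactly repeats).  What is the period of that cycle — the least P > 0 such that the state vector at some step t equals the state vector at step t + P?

Answer: 8
Key observation: The state at step 36, [33, 33, 33, 33, 33, 33, 33, 33, 33, 33, 28, 33], reappears at step 44 — and no state repeats earlier — so the cycle the system enters has period 8.

Derivation:
t=0: [38, 141, 135, 144, 37, 35, 118, 51, 35, 95, 16, 86]
t=1: [90, 78, 72, 81, 89, 87, 83, 75, 87, 89, 70, 81]
t=2: [72, 61, 56, 64, 71, 69, 66, 58, 69, 71, 80, 64]
t=3: [63, 79, 75, 82, 62, 87, 84, 77, 87, 62, 70, 82]
t=4: [79, 67, 63, 70, 78, 74, 72, 65, 74, 78, 85, 70]
t=5: [65, 81, 77, 83, 64, 61, 59, 79, 61, 64, 71, 83]
t=6: [79, 68, 64, 69, 78, 76, 74, 66, 76, 78, 58, 69]
t=7: [68, 84, 81, 85, 67, 65, 64, 83, 65, 67, 75, 85]
t=8: [96, 84, 82, 85, 95, 93, 92, 83, 93, 95, 76, 85]
t=9: [94, 83, 81, 84, 93, 91, 90, 82, 91, 93, 76, 84]
t=10: [86, 76, 74, 77, 85, 83, 83, 75, 83, 85, 70, 77]
t=11: [59, 50, 48, 51, 58, 56, 56, 49, 56, 58, 71, 51]
t=12: [60, 52, 50, 53, 59, 58, 58, 51, 58, 59, 45, 53]
t=13: [69, 61, 60, 62, 68, 67, 67, 61, 67, 68, 55, 62]
t=14: [115, 107, 107, 108, 114, 113, 113, 107, 113, 114, 102, 108]
t=15: [55, 48, 48, 49, 54, 54, 54, 48, 54, 54, 44, 49]
t=16: [49, 42, 42, 43, 48, 48, 48, 42, 48, 48, 39, 43]
t=17: [29, 23, 23, 24, 28, 28, 28, 23, 28, 28, 46, 24]
t=18: [65, 60, 60, 61, 64, 64, 64, 60, 64, 64, 54, 61]
t=19: [102, 98, 98, 99, 101, 101, 101, 98, 101, 101, 92, 99]
t=20: [59, 81, 81, 82, 58, 58, 58, 81, 58, 58, 76, 82]
t=21: [68, 62, 62, 63, 68, 68, 68, 62, 68, 68, 58, 63]
t=22: [118, 112, 112, 113, 118, 118, 118, 112, 118, 118, 108, 113]
t=23: [78, 72, 72, 73, 78, 78, 78, 72, 78, 78, 68, 73]
t=24: [32, 27, 27, 28, 32, 32, 32, 27, 32, 32, 50, 28]
t=25: [84, 79, 79, 80, 84, 84, 84, 79, 84, 84, 74, 80]
t=26: [54, 50, 50, 51, 54, 54, 54, 50, 54, 54, 45, 51]
t=27: [51, 48, 48, 49, 51, 51, 51, 48, 51, 51, 43, 49]
t=28: [38, 36, 36, 37, 38, 38, 38, 36, 38, 38, 31, 37]
t=29: [120, 119, 119, 119, 120, 120, 120, 119, 120, 120, 114, 119]
t=30: [97, 96, 96, 96, 97, 97, 97, 96, 97, 97, 91, 96]
t=31: [127, 126, 126, 126, 127, 127, 127, 126, 127, 127, 121, 126]
t=32: [132, 131, 131, 131, 132, 132, 132, 131, 132, 132, 126, 131]
t=33: [22, 21, 21, 21, 22, 22, 22, 21, 22, 22, 43, 21]
t=34: [41, 40, 40, 40, 41, 41, 41, 40, 41, 41, 34, 40]
t=35: [136, 136, 136, 136, 136, 136, 136, 136, 136, 136, 130, 136]
t=36: [33, 33, 33, 33, 33, 33, 33, 33, 33, 33, 28, 33]
t=37: [99, 99, 99, 99, 99, 99, 99, 99, 99, 99, 94, 99]
t=38: [139, 139, 139, 139, 139, 139, 139, 139, 139, 139, 134, 139]
t=39: [49, 49, 49, 49, 49, 49, 49, 49, 49, 49, 44, 49]
t=40: [34, 34, 34, 34, 34, 34, 34, 34, 34, 34, 29, 34]
t=41: [104, 104, 104, 104, 104, 104, 104, 104, 104, 104, 99, 104]
t=42: [29, 29, 29, 29, 29, 29, 29, 29, 29, 29, 51, 29]
t=43: [78, 78, 78, 78, 78, 78, 78, 78, 78, 78, 72, 78]
t=44: [33, 33, 33, 33, 33, 33, 33, 33, 33, 33, 28, 33]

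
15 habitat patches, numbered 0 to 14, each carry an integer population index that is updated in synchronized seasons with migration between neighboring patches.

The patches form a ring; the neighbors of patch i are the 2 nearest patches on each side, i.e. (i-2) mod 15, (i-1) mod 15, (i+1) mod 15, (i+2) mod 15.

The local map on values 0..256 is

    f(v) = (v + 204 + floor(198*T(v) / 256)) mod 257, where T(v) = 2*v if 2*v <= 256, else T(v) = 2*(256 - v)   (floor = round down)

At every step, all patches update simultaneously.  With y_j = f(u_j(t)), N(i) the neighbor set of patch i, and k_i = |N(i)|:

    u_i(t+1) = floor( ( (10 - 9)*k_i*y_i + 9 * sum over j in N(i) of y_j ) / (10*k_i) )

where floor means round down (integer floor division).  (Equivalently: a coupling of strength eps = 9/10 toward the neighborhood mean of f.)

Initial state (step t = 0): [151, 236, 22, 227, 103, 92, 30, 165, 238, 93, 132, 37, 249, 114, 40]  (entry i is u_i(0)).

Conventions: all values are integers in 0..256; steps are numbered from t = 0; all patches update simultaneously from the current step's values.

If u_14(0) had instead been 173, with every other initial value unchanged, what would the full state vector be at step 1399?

Simulating step by step:
t=0: [151, 236, 22, 227, 103, 92, 30, 165, 238, 93, 132, 37, 249, 114, 173]
t=1: [158, 127, 144, 158, 116, 176, 194, 159, 127, 134, 145, 147, 141, 135, 173]
t=2: [88, 173, 173, 139, 191, 247, 193, 139, 116, 64, 9, 9, 61, 117, 89]
t=3: [222, 160, 174, 212, 181, 131, 180, 180, 155, 169, 175, 176, 205, 175, 189]
t=4: [244, 235, 237, 193, 189, 217, 137, 138, 221, 191, 188, 243, 243, 235, 238]
t=5: [212, 217, 223, 223, 178, 134, 157, 157, 134, 177, 222, 223, 218, 210, 211]
t=6: [225, 224, 228, 180, 126, 106, 60, 60, 106, 126, 180, 228, 224, 224, 225]
t=7: [219, 224, 177, 173, 175, 123, 131, 131, 123, 175, 173, 177, 224, 219, 219]
t=8: [227, 233, 235, 185, 139, 117, 61, 61, 117, 139, 185, 235, 233, 227, 221]
t=9: [217, 222, 175, 177, 181, 126, 144, 144, 126, 181, 177, 175, 222, 217, 217]
t=10: [228, 233, 235, 187, 139, 114, 61, 61, 114, 139, 187, 235, 233, 228, 222]
t=11: [217, 222, 174, 175, 179, 125, 141, 141, 125, 179, 175, 174, 222, 217, 216]
t=12: [228, 234, 235, 186, 139, 115, 61, 61, 115, 139, 186, 235, 234, 228, 222]
t=13: [217, 222, 175, 176, 180, 126, 142, 142, 126, 180, 176, 175, 222, 217, 216]
t=14: [228, 233, 235, 187, 139, 114, 62, 62, 114, 139, 187, 235, 233, 228, 222]
t=15: [217, 222, 174, 175, 179, 126, 142, 142, 126, 179, 175, 174, 222, 217, 216]
t=16: [228, 234, 235, 187, 139, 115, 62, 62, 115, 139, 187, 235, 234, 228, 222]
t=17: [217, 222, 174, 176, 180, 126, 143, 143, 126, 180, 176, 174, 222, 217, 216]
t=18: [228, 233, 235, 187, 139, 114, 61, 61, 114, 139, 187, 235, 233, 228, 222]

Answer: [217, 222, 174, 175, 179, 126, 142, 142, 126, 179, 175, 174, 222, 217, 216]
Key observation: The state at step 10, [228, 233, 235, 187, 139, 114, 61, 61, 114, 139, 187, 235, 233, 228, 222], reappears at step 18: the system is in a cycle of period 8 from step 10 on.  Therefore the state at step 1399 equals the state at step 10 + ((1399 - 10) mod 8) = 15, which is [217, 222, 174, 175, 179, 126, 142, 142, 126, 179, 175, 174, 222, 217, 216].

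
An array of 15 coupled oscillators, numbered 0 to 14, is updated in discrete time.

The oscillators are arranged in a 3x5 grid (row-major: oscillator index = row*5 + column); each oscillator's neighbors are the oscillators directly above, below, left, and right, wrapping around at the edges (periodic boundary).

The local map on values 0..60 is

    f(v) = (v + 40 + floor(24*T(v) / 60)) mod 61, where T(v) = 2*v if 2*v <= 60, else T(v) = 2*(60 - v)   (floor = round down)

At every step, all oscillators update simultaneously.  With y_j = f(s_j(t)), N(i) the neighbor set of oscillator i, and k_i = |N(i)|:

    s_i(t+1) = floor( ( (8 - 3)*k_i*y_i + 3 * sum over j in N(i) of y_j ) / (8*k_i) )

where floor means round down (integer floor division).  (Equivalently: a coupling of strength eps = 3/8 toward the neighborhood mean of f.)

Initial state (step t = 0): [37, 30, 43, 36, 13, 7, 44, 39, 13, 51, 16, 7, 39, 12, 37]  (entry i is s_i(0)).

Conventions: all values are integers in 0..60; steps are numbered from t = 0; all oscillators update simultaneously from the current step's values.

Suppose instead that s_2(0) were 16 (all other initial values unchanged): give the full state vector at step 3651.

Simulating step by step:
t=0: [37, 30, 16, 36, 13, 7, 44, 39, 13, 51, 16, 7, 39, 12, 37]
t=1: [30, 32, 17, 22, 14, 43, 37, 28, 11, 31, 20, 42, 29, 9, 25]
t=2: [28, 31, 16, 23, 12, 32, 33, 30, 49, 32, 21, 32, 31, 47, 25]
t=3: [25, 30, 15, 19, 9, 31, 33, 30, 33, 29, 21, 31, 30, 33, 22]
t=4: [27, 29, 14, 20, 43, 30, 33, 30, 30, 32, 20, 31, 30, 29, 24]
t=5: [27, 28, 13, 19, 30, 30, 32, 30, 31, 32, 20, 31, 30, 29, 24]
t=6: [27, 27, 11, 17, 29, 30, 32, 30, 30, 31, 20, 30, 29, 28, 24]
t=7: [26, 31, 46, 19, 27, 30, 32, 35, 30, 31, 20, 30, 33, 27, 23]
t=8: [25, 32, 33, 19, 25, 30, 33, 33, 30, 31, 19, 31, 32, 26, 22]
t=9: [24, 32, 31, 18, 23, 30, 33, 33, 30, 30, 18, 31, 32, 24, 20]
t=10: [22, 31, 30, 17, 20, 29, 33, 33, 29, 30, 16, 30, 31, 22, 17]
t=11: [19, 31, 30, 14, 15, 27, 32, 32, 28, 28, 12, 30, 31, 18, 12]
t=12: [14, 31, 30, 9, 8, 23, 32, 32, 25, 23, 6, 29, 30, 13, 4]
t=13: [17, 30, 35, 45, 45, 22, 31, 32, 25, 26, 40, 33, 29, 16, 41]
t=14: [17, 30, 33, 31, 32, 20, 31, 32, 24, 26, 30, 33, 29, 16, 31]
t=15: [16, 30, 32, 29, 30, 18, 31, 31, 22, 25, 29, 32, 29, 15, 29]
t=16: [14, 30, 32, 27, 29, 15, 30, 31, 20, 23, 27, 32, 29, 14, 28]
t=17: [11, 30, 32, 24, 26, 11, 30, 31, 17, 20, 23, 32, 29, 12, 25]
t=18: [49, 35, 31, 20, 26, 48, 35, 30, 12, 20, 28, 31, 28, 8, 20]
t=19: [34, 34, 31, 19, 23, 33, 34, 29, 10, 16, 29, 32, 32, 39, 20]
t=20: [31, 33, 30, 21, 18, 30, 32, 34, 44, 16, 30, 32, 32, 32, 18]
t=21: [30, 33, 31, 20, 13, 30, 33, 33, 30, 12, 30, 33, 33, 29, 14]
t=22: [30, 33, 31, 18, 6, 29, 33, 33, 28, 6, 30, 33, 32, 27, 8]
t=23: [34, 33, 30, 19, 45, 33, 32, 32, 29, 46, 34, 33, 32, 28, 48]
t=24: [33, 33, 31, 20, 33, 33, 33, 32, 29, 35, 33, 33, 32, 28, 35]
t=25: [33, 33, 31, 21, 31, 33, 33, 32, 29, 33, 33, 33, 32, 28, 33]
t=26: [33, 33, 31, 21, 31, 33, 33, 32, 29, 32, 33, 33, 32, 28, 32]
t=27: [33, 33, 31, 21, 31, 33, 33, 32, 29, 32, 33, 33, 32, 28, 32]

Answer: [33, 33, 31, 21, 31, 33, 33, 32, 29, 32, 33, 33, 32, 28, 32]
Key observation: The state at step 26, [33, 33, 31, 21, 31, 33, 33, 32, 29, 32, 33, 33, 32, 28, 32], reappears at step 27: the system is in a cycle of period 1 from step 26 on.  Therefore the state at step 3651 equals the state at step 26 + ((3651 - 26) mod 1) = 26, which is [33, 33, 31, 21, 31, 33, 33, 32, 29, 32, 33, 33, 32, 28, 32].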